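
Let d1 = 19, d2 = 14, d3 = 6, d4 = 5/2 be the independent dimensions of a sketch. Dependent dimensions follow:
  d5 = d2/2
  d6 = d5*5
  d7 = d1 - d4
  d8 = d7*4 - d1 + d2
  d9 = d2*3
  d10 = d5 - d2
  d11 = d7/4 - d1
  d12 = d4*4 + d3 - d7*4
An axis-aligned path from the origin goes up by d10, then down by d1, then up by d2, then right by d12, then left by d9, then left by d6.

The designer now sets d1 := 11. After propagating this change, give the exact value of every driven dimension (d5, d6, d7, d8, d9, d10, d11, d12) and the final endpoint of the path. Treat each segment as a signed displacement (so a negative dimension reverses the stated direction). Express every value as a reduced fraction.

d5 = 7
d6 = 35
d7 = 17/2
d8 = 37
d9 = 42
d10 = -7
d11 = -71/8
d12 = -18
endpoint = (-95, -4)

Apply edit: d1 := 11
  d5 = d2/2 = 7
  d6 = d5*5 = 35
  d7 = d1 - d4 = 17/2
  d8 = d7*4 - d1 + d2 = 37
  d9 = d2*3 = 42
  d10 = d5 - d2 = -7
  d11 = d7/4 - d1 = -71/8
  d12 = d4*4 + d3 - d7*4 = -18
Walk from origin (0, 0):
  seg 1: up by d10 = -7 → (0, -7)
  seg 2: down by d1 = 11 → (0, -18)
  seg 3: up by d2 = 14 → (0, -4)
  seg 4: right by d12 = -18 → (-18, -4)
  seg 5: left by d9 = 42 → (-60, -4)
  seg 6: left by d6 = 35 → (-95, -4)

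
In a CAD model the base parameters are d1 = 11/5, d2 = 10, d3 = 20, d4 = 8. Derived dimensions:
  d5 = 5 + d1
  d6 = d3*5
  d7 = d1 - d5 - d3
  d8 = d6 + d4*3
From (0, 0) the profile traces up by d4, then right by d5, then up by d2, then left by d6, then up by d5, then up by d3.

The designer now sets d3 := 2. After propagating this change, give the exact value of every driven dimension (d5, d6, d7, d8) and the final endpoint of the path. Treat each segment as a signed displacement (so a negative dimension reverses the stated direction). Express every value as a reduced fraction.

d5 = 36/5
d6 = 10
d7 = -7
d8 = 34
endpoint = (-14/5, 136/5)

Apply edit: d3 := 2
  d5 = 5 + d1 = 36/5
  d6 = d3*5 = 10
  d7 = d1 - d5 - d3 = -7
  d8 = d6 + d4*3 = 34
Walk from origin (0, 0):
  seg 1: up by d4 = 8 → (0, 8)
  seg 2: right by d5 = 36/5 → (36/5, 8)
  seg 3: up by d2 = 10 → (36/5, 18)
  seg 4: left by d6 = 10 → (-14/5, 18)
  seg 5: up by d5 = 36/5 → (-14/5, 126/5)
  seg 6: up by d3 = 2 → (-14/5, 136/5)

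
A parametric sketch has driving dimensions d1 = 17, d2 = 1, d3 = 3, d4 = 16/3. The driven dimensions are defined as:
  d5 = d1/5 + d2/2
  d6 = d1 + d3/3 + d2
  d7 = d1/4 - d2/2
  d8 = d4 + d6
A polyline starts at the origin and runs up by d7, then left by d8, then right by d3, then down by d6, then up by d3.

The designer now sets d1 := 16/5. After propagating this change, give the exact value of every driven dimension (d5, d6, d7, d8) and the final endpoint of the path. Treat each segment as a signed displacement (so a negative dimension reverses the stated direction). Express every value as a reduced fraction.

d5 = 57/50
d6 = 26/5
d7 = 3/10
d8 = 158/15
endpoint = (-113/15, -19/10)

Apply edit: d1 := 16/5
  d5 = d1/5 + d2/2 = 57/50
  d6 = d1 + d3/3 + d2 = 26/5
  d7 = d1/4 - d2/2 = 3/10
  d8 = d4 + d6 = 158/15
Walk from origin (0, 0):
  seg 1: up by d7 = 3/10 → (0, 3/10)
  seg 2: left by d8 = 158/15 → (-158/15, 3/10)
  seg 3: right by d3 = 3 → (-113/15, 3/10)
  seg 4: down by d6 = 26/5 → (-113/15, -49/10)
  seg 5: up by d3 = 3 → (-113/15, -19/10)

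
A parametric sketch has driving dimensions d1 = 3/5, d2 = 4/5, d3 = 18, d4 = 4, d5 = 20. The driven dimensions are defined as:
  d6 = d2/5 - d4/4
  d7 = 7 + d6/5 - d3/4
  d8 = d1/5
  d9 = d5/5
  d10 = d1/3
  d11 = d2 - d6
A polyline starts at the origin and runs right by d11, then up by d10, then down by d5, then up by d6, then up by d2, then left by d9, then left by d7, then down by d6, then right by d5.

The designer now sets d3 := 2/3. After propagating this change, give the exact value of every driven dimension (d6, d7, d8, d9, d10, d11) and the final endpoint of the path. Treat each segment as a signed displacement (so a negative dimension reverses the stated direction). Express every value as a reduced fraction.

Apply edit: d3 := 2/3
  d6 = d2/5 - d4/4 = -21/25
  d7 = 7 + d6/5 - d3/4 = 4999/750
  d8 = d1/5 = 3/25
  d9 = d5/5 = 4
  d10 = d1/3 = 1/5
  d11 = d2 - d6 = 41/25
Walk from origin (0, 0):
  seg 1: right by d11 = 41/25 → (41/25, 0)
  seg 2: up by d10 = 1/5 → (41/25, 1/5)
  seg 3: down by d5 = 20 → (41/25, -99/5)
  seg 4: up by d6 = -21/25 → (41/25, -516/25)
  seg 5: up by d2 = 4/5 → (41/25, -496/25)
  seg 6: left by d9 = 4 → (-59/25, -496/25)
  seg 7: left by d7 = 4999/750 → (-6769/750, -496/25)
  seg 8: down by d6 = -21/25 → (-6769/750, -19)
  seg 9: right by d5 = 20 → (8231/750, -19)

d6 = -21/25
d7 = 4999/750
d8 = 3/25
d9 = 4
d10 = 1/5
d11 = 41/25
endpoint = (8231/750, -19)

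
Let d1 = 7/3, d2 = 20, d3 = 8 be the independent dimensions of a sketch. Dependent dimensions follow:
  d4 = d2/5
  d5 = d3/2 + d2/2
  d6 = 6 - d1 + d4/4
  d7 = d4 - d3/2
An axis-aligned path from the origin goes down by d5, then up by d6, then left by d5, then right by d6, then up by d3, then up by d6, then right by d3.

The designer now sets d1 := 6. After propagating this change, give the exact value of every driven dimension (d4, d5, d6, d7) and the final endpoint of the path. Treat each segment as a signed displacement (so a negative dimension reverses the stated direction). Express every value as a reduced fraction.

d4 = 4
d5 = 14
d6 = 1
d7 = 0
endpoint = (-5, -4)

Apply edit: d1 := 6
  d4 = d2/5 = 4
  d5 = d3/2 + d2/2 = 14
  d6 = 6 - d1 + d4/4 = 1
  d7 = d4 - d3/2 = 0
Walk from origin (0, 0):
  seg 1: down by d5 = 14 → (0, -14)
  seg 2: up by d6 = 1 → (0, -13)
  seg 3: left by d5 = 14 → (-14, -13)
  seg 4: right by d6 = 1 → (-13, -13)
  seg 5: up by d3 = 8 → (-13, -5)
  seg 6: up by d6 = 1 → (-13, -4)
  seg 7: right by d3 = 8 → (-5, -4)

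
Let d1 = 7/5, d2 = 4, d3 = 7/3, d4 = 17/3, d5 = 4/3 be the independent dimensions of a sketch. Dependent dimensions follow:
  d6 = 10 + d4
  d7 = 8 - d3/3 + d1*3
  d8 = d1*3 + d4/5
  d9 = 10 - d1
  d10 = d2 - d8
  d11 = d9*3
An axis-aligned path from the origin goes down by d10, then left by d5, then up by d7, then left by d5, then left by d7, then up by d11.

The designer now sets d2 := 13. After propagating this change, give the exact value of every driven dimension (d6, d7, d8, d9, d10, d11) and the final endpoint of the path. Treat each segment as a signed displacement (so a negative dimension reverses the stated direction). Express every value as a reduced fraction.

d6 = 47/3
d7 = 514/45
d8 = 16/3
d9 = 43/5
d10 = 23/3
d11 = 129/5
endpoint = (-634/45, 266/9)

Apply edit: d2 := 13
  d6 = 10 + d4 = 47/3
  d7 = 8 - d3/3 + d1*3 = 514/45
  d8 = d1*3 + d4/5 = 16/3
  d9 = 10 - d1 = 43/5
  d10 = d2 - d8 = 23/3
  d11 = d9*3 = 129/5
Walk from origin (0, 0):
  seg 1: down by d10 = 23/3 → (0, -23/3)
  seg 2: left by d5 = 4/3 → (-4/3, -23/3)
  seg 3: up by d7 = 514/45 → (-4/3, 169/45)
  seg 4: left by d5 = 4/3 → (-8/3, 169/45)
  seg 5: left by d7 = 514/45 → (-634/45, 169/45)
  seg 6: up by d11 = 129/5 → (-634/45, 266/9)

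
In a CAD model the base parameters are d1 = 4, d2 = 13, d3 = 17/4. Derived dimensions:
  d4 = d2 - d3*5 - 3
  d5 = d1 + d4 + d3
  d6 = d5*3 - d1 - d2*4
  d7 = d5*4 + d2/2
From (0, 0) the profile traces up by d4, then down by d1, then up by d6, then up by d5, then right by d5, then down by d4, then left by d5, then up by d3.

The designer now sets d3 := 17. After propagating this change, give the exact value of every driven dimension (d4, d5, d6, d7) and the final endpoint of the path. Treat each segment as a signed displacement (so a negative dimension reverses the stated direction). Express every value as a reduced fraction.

d4 = -75
d5 = -54
d6 = -218
d7 = -419/2
endpoint = (0, -259)

Apply edit: d3 := 17
  d4 = d2 - d3*5 - 3 = -75
  d5 = d1 + d4 + d3 = -54
  d6 = d5*3 - d1 - d2*4 = -218
  d7 = d5*4 + d2/2 = -419/2
Walk from origin (0, 0):
  seg 1: up by d4 = -75 → (0, -75)
  seg 2: down by d1 = 4 → (0, -79)
  seg 3: up by d6 = -218 → (0, -297)
  seg 4: up by d5 = -54 → (0, -351)
  seg 5: right by d5 = -54 → (-54, -351)
  seg 6: down by d4 = -75 → (-54, -276)
  seg 7: left by d5 = -54 → (0, -276)
  seg 8: up by d3 = 17 → (0, -259)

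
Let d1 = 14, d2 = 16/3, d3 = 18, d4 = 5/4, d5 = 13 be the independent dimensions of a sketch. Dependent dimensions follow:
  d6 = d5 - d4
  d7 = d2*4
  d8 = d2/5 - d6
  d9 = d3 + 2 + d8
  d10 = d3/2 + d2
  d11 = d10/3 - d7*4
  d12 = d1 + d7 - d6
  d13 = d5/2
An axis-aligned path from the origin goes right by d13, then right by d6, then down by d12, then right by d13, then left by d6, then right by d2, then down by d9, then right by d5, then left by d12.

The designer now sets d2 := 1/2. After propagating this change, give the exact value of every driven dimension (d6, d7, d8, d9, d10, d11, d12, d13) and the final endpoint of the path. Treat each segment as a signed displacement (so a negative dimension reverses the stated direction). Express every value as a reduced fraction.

d6 = 47/4
d7 = 2
d8 = -233/20
d9 = 167/20
d10 = 19/2
d11 = -29/6
d12 = 17/4
d13 = 13/2
endpoint = (89/4, -63/5)

Apply edit: d2 := 1/2
  d6 = d5 - d4 = 47/4
  d7 = d2*4 = 2
  d8 = d2/5 - d6 = -233/20
  d9 = d3 + 2 + d8 = 167/20
  d10 = d3/2 + d2 = 19/2
  d11 = d10/3 - d7*4 = -29/6
  d12 = d1 + d7 - d6 = 17/4
  d13 = d5/2 = 13/2
Walk from origin (0, 0):
  seg 1: right by d13 = 13/2 → (13/2, 0)
  seg 2: right by d6 = 47/4 → (73/4, 0)
  seg 3: down by d12 = 17/4 → (73/4, -17/4)
  seg 4: right by d13 = 13/2 → (99/4, -17/4)
  seg 5: left by d6 = 47/4 → (13, -17/4)
  seg 6: right by d2 = 1/2 → (27/2, -17/4)
  seg 7: down by d9 = 167/20 → (27/2, -63/5)
  seg 8: right by d5 = 13 → (53/2, -63/5)
  seg 9: left by d12 = 17/4 → (89/4, -63/5)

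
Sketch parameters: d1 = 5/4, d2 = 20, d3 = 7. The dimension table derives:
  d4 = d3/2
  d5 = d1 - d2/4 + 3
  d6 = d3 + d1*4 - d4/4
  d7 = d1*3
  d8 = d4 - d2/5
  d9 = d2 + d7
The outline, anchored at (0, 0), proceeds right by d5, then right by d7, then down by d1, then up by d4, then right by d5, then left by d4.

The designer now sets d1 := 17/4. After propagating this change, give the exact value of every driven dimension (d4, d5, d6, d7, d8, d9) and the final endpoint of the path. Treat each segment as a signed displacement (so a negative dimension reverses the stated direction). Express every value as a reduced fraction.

d4 = 7/2
d5 = 9/4
d6 = 185/8
d7 = 51/4
d8 = -1/2
d9 = 131/4
endpoint = (55/4, -3/4)

Apply edit: d1 := 17/4
  d4 = d3/2 = 7/2
  d5 = d1 - d2/4 + 3 = 9/4
  d6 = d3 + d1*4 - d4/4 = 185/8
  d7 = d1*3 = 51/4
  d8 = d4 - d2/5 = -1/2
  d9 = d2 + d7 = 131/4
Walk from origin (0, 0):
  seg 1: right by d5 = 9/4 → (9/4, 0)
  seg 2: right by d7 = 51/4 → (15, 0)
  seg 3: down by d1 = 17/4 → (15, -17/4)
  seg 4: up by d4 = 7/2 → (15, -3/4)
  seg 5: right by d5 = 9/4 → (69/4, -3/4)
  seg 6: left by d4 = 7/2 → (55/4, -3/4)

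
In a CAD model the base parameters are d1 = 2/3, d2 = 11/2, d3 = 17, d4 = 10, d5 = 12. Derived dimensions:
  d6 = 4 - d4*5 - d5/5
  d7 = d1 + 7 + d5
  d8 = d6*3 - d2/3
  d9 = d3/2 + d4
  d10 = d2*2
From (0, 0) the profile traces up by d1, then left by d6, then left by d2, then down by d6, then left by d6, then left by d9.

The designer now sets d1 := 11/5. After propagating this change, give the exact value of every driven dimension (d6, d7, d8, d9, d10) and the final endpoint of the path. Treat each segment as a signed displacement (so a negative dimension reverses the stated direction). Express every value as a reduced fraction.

Apply edit: d1 := 11/5
  d6 = 4 - d4*5 - d5/5 = -242/5
  d7 = d1 + 7 + d5 = 106/5
  d8 = d6*3 - d2/3 = -4411/30
  d9 = d3/2 + d4 = 37/2
  d10 = d2*2 = 11
Walk from origin (0, 0):
  seg 1: up by d1 = 11/5 → (0, 11/5)
  seg 2: left by d6 = -242/5 → (242/5, 11/5)
  seg 3: left by d2 = 11/2 → (429/10, 11/5)
  seg 4: down by d6 = -242/5 → (429/10, 253/5)
  seg 5: left by d6 = -242/5 → (913/10, 253/5)
  seg 6: left by d9 = 37/2 → (364/5, 253/5)

d6 = -242/5
d7 = 106/5
d8 = -4411/30
d9 = 37/2
d10 = 11
endpoint = (364/5, 253/5)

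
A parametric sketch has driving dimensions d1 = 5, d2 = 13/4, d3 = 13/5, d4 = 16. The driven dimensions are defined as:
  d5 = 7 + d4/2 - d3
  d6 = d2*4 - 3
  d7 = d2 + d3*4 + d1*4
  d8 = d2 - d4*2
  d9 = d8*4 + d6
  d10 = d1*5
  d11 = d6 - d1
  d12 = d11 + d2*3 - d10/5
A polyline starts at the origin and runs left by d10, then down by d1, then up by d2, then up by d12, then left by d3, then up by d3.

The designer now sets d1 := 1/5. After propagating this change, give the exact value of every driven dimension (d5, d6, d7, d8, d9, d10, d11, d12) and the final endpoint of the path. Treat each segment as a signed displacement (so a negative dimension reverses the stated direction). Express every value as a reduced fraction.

Apply edit: d1 := 1/5
  d5 = 7 + d4/2 - d3 = 62/5
  d6 = d2*4 - 3 = 10
  d7 = d2 + d3*4 + d1*4 = 289/20
  d8 = d2 - d4*2 = -115/4
  d9 = d8*4 + d6 = -105
  d10 = d1*5 = 1
  d11 = d6 - d1 = 49/5
  d12 = d11 + d2*3 - d10/5 = 387/20
Walk from origin (0, 0):
  seg 1: left by d10 = 1 → (-1, 0)
  seg 2: down by d1 = 1/5 → (-1, -1/5)
  seg 3: up by d2 = 13/4 → (-1, 61/20)
  seg 4: up by d12 = 387/20 → (-1, 112/5)
  seg 5: left by d3 = 13/5 → (-18/5, 112/5)
  seg 6: up by d3 = 13/5 → (-18/5, 25)

d5 = 62/5
d6 = 10
d7 = 289/20
d8 = -115/4
d9 = -105
d10 = 1
d11 = 49/5
d12 = 387/20
endpoint = (-18/5, 25)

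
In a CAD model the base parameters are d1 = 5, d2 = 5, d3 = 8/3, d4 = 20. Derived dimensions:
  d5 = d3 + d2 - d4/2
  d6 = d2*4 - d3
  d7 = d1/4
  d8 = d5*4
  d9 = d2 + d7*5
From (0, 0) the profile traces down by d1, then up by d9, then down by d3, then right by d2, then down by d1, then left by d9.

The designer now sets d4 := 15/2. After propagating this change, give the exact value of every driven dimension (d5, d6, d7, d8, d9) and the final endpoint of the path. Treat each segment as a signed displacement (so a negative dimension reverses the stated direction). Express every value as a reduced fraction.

d5 = 47/12
d6 = 52/3
d7 = 5/4
d8 = 47/3
d9 = 45/4
endpoint = (-25/4, -17/12)

Apply edit: d4 := 15/2
  d5 = d3 + d2 - d4/2 = 47/12
  d6 = d2*4 - d3 = 52/3
  d7 = d1/4 = 5/4
  d8 = d5*4 = 47/3
  d9 = d2 + d7*5 = 45/4
Walk from origin (0, 0):
  seg 1: down by d1 = 5 → (0, -5)
  seg 2: up by d9 = 45/4 → (0, 25/4)
  seg 3: down by d3 = 8/3 → (0, 43/12)
  seg 4: right by d2 = 5 → (5, 43/12)
  seg 5: down by d1 = 5 → (5, -17/12)
  seg 6: left by d9 = 45/4 → (-25/4, -17/12)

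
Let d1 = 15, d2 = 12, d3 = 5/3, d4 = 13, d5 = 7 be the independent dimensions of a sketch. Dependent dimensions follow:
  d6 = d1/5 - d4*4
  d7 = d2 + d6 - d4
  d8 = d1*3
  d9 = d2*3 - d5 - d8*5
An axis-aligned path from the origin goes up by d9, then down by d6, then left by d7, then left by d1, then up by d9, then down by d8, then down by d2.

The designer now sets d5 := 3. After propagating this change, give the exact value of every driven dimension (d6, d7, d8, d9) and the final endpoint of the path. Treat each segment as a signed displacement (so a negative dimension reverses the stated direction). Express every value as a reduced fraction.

d6 = -49
d7 = -50
d8 = 45
d9 = -192
endpoint = (35, -392)

Apply edit: d5 := 3
  d6 = d1/5 - d4*4 = -49
  d7 = d2 + d6 - d4 = -50
  d8 = d1*3 = 45
  d9 = d2*3 - d5 - d8*5 = -192
Walk from origin (0, 0):
  seg 1: up by d9 = -192 → (0, -192)
  seg 2: down by d6 = -49 → (0, -143)
  seg 3: left by d7 = -50 → (50, -143)
  seg 4: left by d1 = 15 → (35, -143)
  seg 5: up by d9 = -192 → (35, -335)
  seg 6: down by d8 = 45 → (35, -380)
  seg 7: down by d2 = 12 → (35, -392)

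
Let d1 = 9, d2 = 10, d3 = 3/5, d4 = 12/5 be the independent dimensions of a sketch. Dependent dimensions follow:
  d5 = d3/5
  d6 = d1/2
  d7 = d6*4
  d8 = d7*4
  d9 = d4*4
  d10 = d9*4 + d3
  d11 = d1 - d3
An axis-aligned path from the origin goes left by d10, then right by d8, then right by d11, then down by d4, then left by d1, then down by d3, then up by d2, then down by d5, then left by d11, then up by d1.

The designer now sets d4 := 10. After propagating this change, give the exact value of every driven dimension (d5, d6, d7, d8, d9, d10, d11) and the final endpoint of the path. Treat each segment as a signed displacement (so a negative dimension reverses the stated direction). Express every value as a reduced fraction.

Apply edit: d4 := 10
  d5 = d3/5 = 3/25
  d6 = d1/2 = 9/2
  d7 = d6*4 = 18
  d8 = d7*4 = 72
  d9 = d4*4 = 40
  d10 = d9*4 + d3 = 803/5
  d11 = d1 - d3 = 42/5
Walk from origin (0, 0):
  seg 1: left by d10 = 803/5 → (-803/5, 0)
  seg 2: right by d8 = 72 → (-443/5, 0)
  seg 3: right by d11 = 42/5 → (-401/5, 0)
  seg 4: down by d4 = 10 → (-401/5, -10)
  seg 5: left by d1 = 9 → (-446/5, -10)
  seg 6: down by d3 = 3/5 → (-446/5, -53/5)
  seg 7: up by d2 = 10 → (-446/5, -3/5)
  seg 8: down by d5 = 3/25 → (-446/5, -18/25)
  seg 9: left by d11 = 42/5 → (-488/5, -18/25)
  seg 10: up by d1 = 9 → (-488/5, 207/25)

d5 = 3/25
d6 = 9/2
d7 = 18
d8 = 72
d9 = 40
d10 = 803/5
d11 = 42/5
endpoint = (-488/5, 207/25)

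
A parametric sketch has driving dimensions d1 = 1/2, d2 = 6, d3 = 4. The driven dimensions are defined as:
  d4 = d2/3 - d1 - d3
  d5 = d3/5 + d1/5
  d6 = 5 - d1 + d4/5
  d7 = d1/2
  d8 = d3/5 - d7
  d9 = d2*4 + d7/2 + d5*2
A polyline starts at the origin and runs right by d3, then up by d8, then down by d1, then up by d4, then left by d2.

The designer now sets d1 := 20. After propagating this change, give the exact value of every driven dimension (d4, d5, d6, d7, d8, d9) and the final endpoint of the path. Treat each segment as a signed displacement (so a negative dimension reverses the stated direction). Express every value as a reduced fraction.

d4 = -22
d5 = 24/5
d6 = -97/5
d7 = 10
d8 = -46/5
d9 = 193/5
endpoint = (-2, -256/5)

Apply edit: d1 := 20
  d4 = d2/3 - d1 - d3 = -22
  d5 = d3/5 + d1/5 = 24/5
  d6 = 5 - d1 + d4/5 = -97/5
  d7 = d1/2 = 10
  d8 = d3/5 - d7 = -46/5
  d9 = d2*4 + d7/2 + d5*2 = 193/5
Walk from origin (0, 0):
  seg 1: right by d3 = 4 → (4, 0)
  seg 2: up by d8 = -46/5 → (4, -46/5)
  seg 3: down by d1 = 20 → (4, -146/5)
  seg 4: up by d4 = -22 → (4, -256/5)
  seg 5: left by d2 = 6 → (-2, -256/5)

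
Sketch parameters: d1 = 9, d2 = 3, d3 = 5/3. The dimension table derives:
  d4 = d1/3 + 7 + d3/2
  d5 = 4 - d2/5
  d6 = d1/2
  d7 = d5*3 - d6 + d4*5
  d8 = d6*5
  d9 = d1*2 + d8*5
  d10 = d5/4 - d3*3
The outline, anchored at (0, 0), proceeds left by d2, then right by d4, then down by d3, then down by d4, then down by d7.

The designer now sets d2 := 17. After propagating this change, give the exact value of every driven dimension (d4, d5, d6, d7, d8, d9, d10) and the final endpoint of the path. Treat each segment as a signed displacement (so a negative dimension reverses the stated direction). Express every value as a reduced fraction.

Apply edit: d2 := 17
  d4 = d1/3 + 7 + d3/2 = 65/6
  d5 = 4 - d2/5 = 3/5
  d6 = d1/2 = 9/2
  d7 = d5*3 - d6 + d4*5 = 772/15
  d8 = d6*5 = 45/2
  d9 = d1*2 + d8*5 = 261/2
  d10 = d5/4 - d3*3 = -97/20
Walk from origin (0, 0):
  seg 1: left by d2 = 17 → (-17, 0)
  seg 2: right by d4 = 65/6 → (-37/6, 0)
  seg 3: down by d3 = 5/3 → (-37/6, -5/3)
  seg 4: down by d4 = 65/6 → (-37/6, -25/2)
  seg 5: down by d7 = 772/15 → (-37/6, -1919/30)

d4 = 65/6
d5 = 3/5
d6 = 9/2
d7 = 772/15
d8 = 45/2
d9 = 261/2
d10 = -97/20
endpoint = (-37/6, -1919/30)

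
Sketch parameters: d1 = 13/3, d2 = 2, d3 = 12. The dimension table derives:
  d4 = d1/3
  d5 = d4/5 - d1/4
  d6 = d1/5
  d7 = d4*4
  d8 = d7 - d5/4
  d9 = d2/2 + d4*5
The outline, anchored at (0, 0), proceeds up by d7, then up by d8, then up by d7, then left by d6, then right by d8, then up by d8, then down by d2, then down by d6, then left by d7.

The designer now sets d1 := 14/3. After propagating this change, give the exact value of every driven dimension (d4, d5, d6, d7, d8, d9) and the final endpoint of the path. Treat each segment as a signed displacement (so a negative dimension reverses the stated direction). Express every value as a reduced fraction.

d4 = 14/9
d5 = -77/90
d6 = 14/15
d7 = 56/9
d8 = 2317/360
d9 = 79/9
endpoint = (-259/360, 1343/60)

Apply edit: d1 := 14/3
  d4 = d1/3 = 14/9
  d5 = d4/5 - d1/4 = -77/90
  d6 = d1/5 = 14/15
  d7 = d4*4 = 56/9
  d8 = d7 - d5/4 = 2317/360
  d9 = d2/2 + d4*5 = 79/9
Walk from origin (0, 0):
  seg 1: up by d7 = 56/9 → (0, 56/9)
  seg 2: up by d8 = 2317/360 → (0, 1519/120)
  seg 3: up by d7 = 56/9 → (0, 6797/360)
  seg 4: left by d6 = 14/15 → (-14/15, 6797/360)
  seg 5: right by d8 = 2317/360 → (1981/360, 6797/360)
  seg 6: up by d8 = 2317/360 → (1981/360, 1519/60)
  seg 7: down by d2 = 2 → (1981/360, 1399/60)
  seg 8: down by d6 = 14/15 → (1981/360, 1343/60)
  seg 9: left by d7 = 56/9 → (-259/360, 1343/60)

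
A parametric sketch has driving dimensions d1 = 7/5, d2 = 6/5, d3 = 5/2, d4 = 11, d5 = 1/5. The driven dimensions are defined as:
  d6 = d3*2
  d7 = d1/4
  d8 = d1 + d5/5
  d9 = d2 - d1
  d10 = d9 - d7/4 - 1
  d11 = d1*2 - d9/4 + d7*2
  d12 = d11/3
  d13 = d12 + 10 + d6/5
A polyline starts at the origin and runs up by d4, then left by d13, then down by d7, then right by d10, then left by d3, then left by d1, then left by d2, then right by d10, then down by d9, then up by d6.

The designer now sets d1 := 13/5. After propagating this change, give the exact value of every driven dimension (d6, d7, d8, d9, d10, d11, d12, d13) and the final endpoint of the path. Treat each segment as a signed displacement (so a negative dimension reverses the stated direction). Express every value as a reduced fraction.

d6 = 5
d7 = 13/20
d8 = 66/25
d9 = -7/5
d10 = -41/16
d11 = 137/20
d12 = 137/60
d13 = 797/60
endpoint = (-593/24, 67/4)

Apply edit: d1 := 13/5
  d6 = d3*2 = 5
  d7 = d1/4 = 13/20
  d8 = d1 + d5/5 = 66/25
  d9 = d2 - d1 = -7/5
  d10 = d9 - d7/4 - 1 = -41/16
  d11 = d1*2 - d9/4 + d7*2 = 137/20
  d12 = d11/3 = 137/60
  d13 = d12 + 10 + d6/5 = 797/60
Walk from origin (0, 0):
  seg 1: up by d4 = 11 → (0, 11)
  seg 2: left by d13 = 797/60 → (-797/60, 11)
  seg 3: down by d7 = 13/20 → (-797/60, 207/20)
  seg 4: right by d10 = -41/16 → (-3803/240, 207/20)
  seg 5: left by d3 = 5/2 → (-4403/240, 207/20)
  seg 6: left by d1 = 13/5 → (-5027/240, 207/20)
  seg 7: left by d2 = 6/5 → (-1063/48, 207/20)
  seg 8: right by d10 = -41/16 → (-593/24, 207/20)
  seg 9: down by d9 = -7/5 → (-593/24, 47/4)
  seg 10: up by d6 = 5 → (-593/24, 67/4)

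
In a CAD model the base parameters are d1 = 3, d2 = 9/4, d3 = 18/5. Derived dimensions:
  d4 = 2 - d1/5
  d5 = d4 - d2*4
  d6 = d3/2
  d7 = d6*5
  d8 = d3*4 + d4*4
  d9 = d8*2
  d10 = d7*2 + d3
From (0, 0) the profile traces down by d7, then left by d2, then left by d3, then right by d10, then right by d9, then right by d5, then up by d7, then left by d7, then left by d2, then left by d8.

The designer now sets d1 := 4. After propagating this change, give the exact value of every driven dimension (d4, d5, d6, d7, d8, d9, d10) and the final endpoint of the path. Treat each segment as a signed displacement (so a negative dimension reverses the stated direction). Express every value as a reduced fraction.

Apply edit: d1 := 4
  d4 = 2 - d1/5 = 6/5
  d5 = d4 - d2*4 = -39/5
  d6 = d3/2 = 9/5
  d7 = d6*5 = 9
  d8 = d3*4 + d4*4 = 96/5
  d9 = d8*2 = 192/5
  d10 = d7*2 + d3 = 108/5
Walk from origin (0, 0):
  seg 1: down by d7 = 9 → (0, -9)
  seg 2: left by d2 = 9/4 → (-9/4, -9)
  seg 3: left by d3 = 18/5 → (-117/20, -9)
  seg 4: right by d10 = 108/5 → (63/4, -9)
  seg 5: right by d9 = 192/5 → (1083/20, -9)
  seg 6: right by d5 = -39/5 → (927/20, -9)
  seg 7: up by d7 = 9 → (927/20, 0)
  seg 8: left by d7 = 9 → (747/20, 0)
  seg 9: left by d2 = 9/4 → (351/10, 0)
  seg 10: left by d8 = 96/5 → (159/10, 0)

d4 = 6/5
d5 = -39/5
d6 = 9/5
d7 = 9
d8 = 96/5
d9 = 192/5
d10 = 108/5
endpoint = (159/10, 0)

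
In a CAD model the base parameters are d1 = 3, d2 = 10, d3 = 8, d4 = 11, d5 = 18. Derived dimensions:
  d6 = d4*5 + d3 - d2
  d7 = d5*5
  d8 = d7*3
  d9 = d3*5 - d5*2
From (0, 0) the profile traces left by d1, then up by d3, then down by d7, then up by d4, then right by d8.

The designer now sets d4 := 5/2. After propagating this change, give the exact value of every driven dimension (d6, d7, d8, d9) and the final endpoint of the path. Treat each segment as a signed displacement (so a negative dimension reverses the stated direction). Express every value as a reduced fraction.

Apply edit: d4 := 5/2
  d6 = d4*5 + d3 - d2 = 21/2
  d7 = d5*5 = 90
  d8 = d7*3 = 270
  d9 = d3*5 - d5*2 = 4
Walk from origin (0, 0):
  seg 1: left by d1 = 3 → (-3, 0)
  seg 2: up by d3 = 8 → (-3, 8)
  seg 3: down by d7 = 90 → (-3, -82)
  seg 4: up by d4 = 5/2 → (-3, -159/2)
  seg 5: right by d8 = 270 → (267, -159/2)

d6 = 21/2
d7 = 90
d8 = 270
d9 = 4
endpoint = (267, -159/2)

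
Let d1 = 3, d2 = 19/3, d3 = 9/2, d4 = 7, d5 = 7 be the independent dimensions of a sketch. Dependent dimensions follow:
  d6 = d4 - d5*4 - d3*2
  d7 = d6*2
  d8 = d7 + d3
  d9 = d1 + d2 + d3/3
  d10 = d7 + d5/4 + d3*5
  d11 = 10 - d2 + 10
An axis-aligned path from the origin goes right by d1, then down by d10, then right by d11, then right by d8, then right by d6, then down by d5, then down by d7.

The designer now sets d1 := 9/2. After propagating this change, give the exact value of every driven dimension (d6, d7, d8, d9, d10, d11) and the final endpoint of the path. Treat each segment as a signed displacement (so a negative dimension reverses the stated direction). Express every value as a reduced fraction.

d6 = -30
d7 = -60
d8 = -111/2
d9 = 37/3
d10 = -143/4
d11 = 41/3
endpoint = (-202/3, 355/4)

Apply edit: d1 := 9/2
  d6 = d4 - d5*4 - d3*2 = -30
  d7 = d6*2 = -60
  d8 = d7 + d3 = -111/2
  d9 = d1 + d2 + d3/3 = 37/3
  d10 = d7 + d5/4 + d3*5 = -143/4
  d11 = 10 - d2 + 10 = 41/3
Walk from origin (0, 0):
  seg 1: right by d1 = 9/2 → (9/2, 0)
  seg 2: down by d10 = -143/4 → (9/2, 143/4)
  seg 3: right by d11 = 41/3 → (109/6, 143/4)
  seg 4: right by d8 = -111/2 → (-112/3, 143/4)
  seg 5: right by d6 = -30 → (-202/3, 143/4)
  seg 6: down by d5 = 7 → (-202/3, 115/4)
  seg 7: down by d7 = -60 → (-202/3, 355/4)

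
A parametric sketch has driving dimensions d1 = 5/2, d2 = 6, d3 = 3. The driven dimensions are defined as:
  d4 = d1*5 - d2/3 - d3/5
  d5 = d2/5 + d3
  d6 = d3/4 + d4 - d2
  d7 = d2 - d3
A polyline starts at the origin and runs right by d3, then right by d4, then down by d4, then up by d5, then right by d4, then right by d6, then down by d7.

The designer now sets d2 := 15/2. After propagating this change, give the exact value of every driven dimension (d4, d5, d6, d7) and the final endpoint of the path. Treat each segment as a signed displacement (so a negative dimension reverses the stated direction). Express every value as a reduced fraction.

d4 = 47/5
d5 = 9/2
d6 = 53/20
d7 = 9/2
endpoint = (489/20, -47/5)

Apply edit: d2 := 15/2
  d4 = d1*5 - d2/3 - d3/5 = 47/5
  d5 = d2/5 + d3 = 9/2
  d6 = d3/4 + d4 - d2 = 53/20
  d7 = d2 - d3 = 9/2
Walk from origin (0, 0):
  seg 1: right by d3 = 3 → (3, 0)
  seg 2: right by d4 = 47/5 → (62/5, 0)
  seg 3: down by d4 = 47/5 → (62/5, -47/5)
  seg 4: up by d5 = 9/2 → (62/5, -49/10)
  seg 5: right by d4 = 47/5 → (109/5, -49/10)
  seg 6: right by d6 = 53/20 → (489/20, -49/10)
  seg 7: down by d7 = 9/2 → (489/20, -47/5)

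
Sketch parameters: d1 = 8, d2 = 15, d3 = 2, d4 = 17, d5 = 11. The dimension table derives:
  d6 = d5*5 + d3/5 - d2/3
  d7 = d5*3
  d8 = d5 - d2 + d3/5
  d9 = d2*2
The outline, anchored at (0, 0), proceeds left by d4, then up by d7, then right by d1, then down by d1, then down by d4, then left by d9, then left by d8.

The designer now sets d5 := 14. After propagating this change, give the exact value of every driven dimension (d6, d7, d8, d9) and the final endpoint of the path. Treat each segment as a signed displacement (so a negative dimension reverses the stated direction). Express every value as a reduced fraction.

Apply edit: d5 := 14
  d6 = d5*5 + d3/5 - d2/3 = 327/5
  d7 = d5*3 = 42
  d8 = d5 - d2 + d3/5 = -3/5
  d9 = d2*2 = 30
Walk from origin (0, 0):
  seg 1: left by d4 = 17 → (-17, 0)
  seg 2: up by d7 = 42 → (-17, 42)
  seg 3: right by d1 = 8 → (-9, 42)
  seg 4: down by d1 = 8 → (-9, 34)
  seg 5: down by d4 = 17 → (-9, 17)
  seg 6: left by d9 = 30 → (-39, 17)
  seg 7: left by d8 = -3/5 → (-192/5, 17)

d6 = 327/5
d7 = 42
d8 = -3/5
d9 = 30
endpoint = (-192/5, 17)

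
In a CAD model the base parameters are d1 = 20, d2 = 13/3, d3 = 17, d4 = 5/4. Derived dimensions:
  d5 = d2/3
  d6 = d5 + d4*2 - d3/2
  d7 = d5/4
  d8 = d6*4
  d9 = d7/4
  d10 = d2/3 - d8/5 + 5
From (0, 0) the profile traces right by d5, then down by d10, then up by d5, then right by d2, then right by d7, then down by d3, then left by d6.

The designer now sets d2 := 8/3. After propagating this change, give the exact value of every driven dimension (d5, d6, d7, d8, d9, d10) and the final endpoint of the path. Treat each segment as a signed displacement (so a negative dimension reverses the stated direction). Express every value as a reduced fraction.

d5 = 8/9
d6 = -46/9
d7 = 2/9
d8 = -184/9
d9 = 1/18
d10 = 449/45
endpoint = (80/9, -1174/45)

Apply edit: d2 := 8/3
  d5 = d2/3 = 8/9
  d6 = d5 + d4*2 - d3/2 = -46/9
  d7 = d5/4 = 2/9
  d8 = d6*4 = -184/9
  d9 = d7/4 = 1/18
  d10 = d2/3 - d8/5 + 5 = 449/45
Walk from origin (0, 0):
  seg 1: right by d5 = 8/9 → (8/9, 0)
  seg 2: down by d10 = 449/45 → (8/9, -449/45)
  seg 3: up by d5 = 8/9 → (8/9, -409/45)
  seg 4: right by d2 = 8/3 → (32/9, -409/45)
  seg 5: right by d7 = 2/9 → (34/9, -409/45)
  seg 6: down by d3 = 17 → (34/9, -1174/45)
  seg 7: left by d6 = -46/9 → (80/9, -1174/45)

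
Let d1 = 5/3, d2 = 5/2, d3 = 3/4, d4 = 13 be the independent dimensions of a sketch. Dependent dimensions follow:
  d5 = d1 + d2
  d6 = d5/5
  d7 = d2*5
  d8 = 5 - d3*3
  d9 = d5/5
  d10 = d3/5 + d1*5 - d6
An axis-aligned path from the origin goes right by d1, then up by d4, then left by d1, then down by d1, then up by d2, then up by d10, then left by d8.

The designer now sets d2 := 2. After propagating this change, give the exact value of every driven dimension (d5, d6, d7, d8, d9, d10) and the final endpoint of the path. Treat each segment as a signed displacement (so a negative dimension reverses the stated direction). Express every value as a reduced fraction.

Apply edit: d2 := 2
  d5 = d1 + d2 = 11/3
  d6 = d5/5 = 11/15
  d7 = d2*5 = 10
  d8 = 5 - d3*3 = 11/4
  d9 = d5/5 = 11/15
  d10 = d3/5 + d1*5 - d6 = 31/4
Walk from origin (0, 0):
  seg 1: right by d1 = 5/3 → (5/3, 0)
  seg 2: up by d4 = 13 → (5/3, 13)
  seg 3: left by d1 = 5/3 → (0, 13)
  seg 4: down by d1 = 5/3 → (0, 34/3)
  seg 5: up by d2 = 2 → (0, 40/3)
  seg 6: up by d10 = 31/4 → (0, 253/12)
  seg 7: left by d8 = 11/4 → (-11/4, 253/12)

d5 = 11/3
d6 = 11/15
d7 = 10
d8 = 11/4
d9 = 11/15
d10 = 31/4
endpoint = (-11/4, 253/12)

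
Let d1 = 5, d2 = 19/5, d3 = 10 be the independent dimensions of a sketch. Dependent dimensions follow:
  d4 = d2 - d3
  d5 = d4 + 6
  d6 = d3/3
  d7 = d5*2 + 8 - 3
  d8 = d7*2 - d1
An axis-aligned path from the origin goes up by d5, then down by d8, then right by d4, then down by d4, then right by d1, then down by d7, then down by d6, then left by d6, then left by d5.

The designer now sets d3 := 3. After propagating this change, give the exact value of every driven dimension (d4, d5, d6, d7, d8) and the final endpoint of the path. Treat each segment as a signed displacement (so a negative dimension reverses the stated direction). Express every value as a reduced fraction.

d4 = 4/5
d5 = 34/5
d6 = 1
d7 = 93/5
d8 = 161/5
endpoint = (-2, -229/5)

Apply edit: d3 := 3
  d4 = d2 - d3 = 4/5
  d5 = d4 + 6 = 34/5
  d6 = d3/3 = 1
  d7 = d5*2 + 8 - 3 = 93/5
  d8 = d7*2 - d1 = 161/5
Walk from origin (0, 0):
  seg 1: up by d5 = 34/5 → (0, 34/5)
  seg 2: down by d8 = 161/5 → (0, -127/5)
  seg 3: right by d4 = 4/5 → (4/5, -127/5)
  seg 4: down by d4 = 4/5 → (4/5, -131/5)
  seg 5: right by d1 = 5 → (29/5, -131/5)
  seg 6: down by d7 = 93/5 → (29/5, -224/5)
  seg 7: down by d6 = 1 → (29/5, -229/5)
  seg 8: left by d6 = 1 → (24/5, -229/5)
  seg 9: left by d5 = 34/5 → (-2, -229/5)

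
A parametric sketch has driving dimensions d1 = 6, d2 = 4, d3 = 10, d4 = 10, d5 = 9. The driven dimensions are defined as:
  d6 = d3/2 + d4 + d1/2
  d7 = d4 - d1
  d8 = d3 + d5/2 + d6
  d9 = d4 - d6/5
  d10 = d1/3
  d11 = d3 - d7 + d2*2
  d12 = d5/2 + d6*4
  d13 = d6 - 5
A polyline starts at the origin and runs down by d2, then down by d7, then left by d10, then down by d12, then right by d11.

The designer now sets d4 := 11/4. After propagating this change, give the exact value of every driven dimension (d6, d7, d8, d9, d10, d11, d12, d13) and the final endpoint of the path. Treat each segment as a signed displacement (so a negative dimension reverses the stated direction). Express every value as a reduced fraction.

Apply edit: d4 := 11/4
  d6 = d3/2 + d4 + d1/2 = 43/4
  d7 = d4 - d1 = -13/4
  d8 = d3 + d5/2 + d6 = 101/4
  d9 = d4 - d6/5 = 3/5
  d10 = d1/3 = 2
  d11 = d3 - d7 + d2*2 = 85/4
  d12 = d5/2 + d6*4 = 95/2
  d13 = d6 - 5 = 23/4
Walk from origin (0, 0):
  seg 1: down by d2 = 4 → (0, -4)
  seg 2: down by d7 = -13/4 → (0, -3/4)
  seg 3: left by d10 = 2 → (-2, -3/4)
  seg 4: down by d12 = 95/2 → (-2, -193/4)
  seg 5: right by d11 = 85/4 → (77/4, -193/4)

d6 = 43/4
d7 = -13/4
d8 = 101/4
d9 = 3/5
d10 = 2
d11 = 85/4
d12 = 95/2
d13 = 23/4
endpoint = (77/4, -193/4)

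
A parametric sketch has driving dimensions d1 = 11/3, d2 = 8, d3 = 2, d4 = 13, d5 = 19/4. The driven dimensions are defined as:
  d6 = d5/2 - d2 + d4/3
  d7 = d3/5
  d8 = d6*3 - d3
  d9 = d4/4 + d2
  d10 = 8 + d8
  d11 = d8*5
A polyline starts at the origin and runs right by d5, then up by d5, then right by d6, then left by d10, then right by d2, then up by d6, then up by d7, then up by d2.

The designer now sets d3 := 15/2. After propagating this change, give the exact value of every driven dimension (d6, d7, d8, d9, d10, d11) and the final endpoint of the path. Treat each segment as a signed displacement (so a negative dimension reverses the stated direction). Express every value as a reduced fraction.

Apply edit: d3 := 15/2
  d6 = d5/2 - d2 + d4/3 = -31/24
  d7 = d3/5 = 3/2
  d8 = d6*3 - d3 = -91/8
  d9 = d4/4 + d2 = 45/4
  d10 = 8 + d8 = -27/8
  d11 = d8*5 = -455/8
Walk from origin (0, 0):
  seg 1: right by d5 = 19/4 → (19/4, 0)
  seg 2: up by d5 = 19/4 → (19/4, 19/4)
  seg 3: right by d6 = -31/24 → (83/24, 19/4)
  seg 4: left by d10 = -27/8 → (41/6, 19/4)
  seg 5: right by d2 = 8 → (89/6, 19/4)
  seg 6: up by d6 = -31/24 → (89/6, 83/24)
  seg 7: up by d7 = 3/2 → (89/6, 119/24)
  seg 8: up by d2 = 8 → (89/6, 311/24)

d6 = -31/24
d7 = 3/2
d8 = -91/8
d9 = 45/4
d10 = -27/8
d11 = -455/8
endpoint = (89/6, 311/24)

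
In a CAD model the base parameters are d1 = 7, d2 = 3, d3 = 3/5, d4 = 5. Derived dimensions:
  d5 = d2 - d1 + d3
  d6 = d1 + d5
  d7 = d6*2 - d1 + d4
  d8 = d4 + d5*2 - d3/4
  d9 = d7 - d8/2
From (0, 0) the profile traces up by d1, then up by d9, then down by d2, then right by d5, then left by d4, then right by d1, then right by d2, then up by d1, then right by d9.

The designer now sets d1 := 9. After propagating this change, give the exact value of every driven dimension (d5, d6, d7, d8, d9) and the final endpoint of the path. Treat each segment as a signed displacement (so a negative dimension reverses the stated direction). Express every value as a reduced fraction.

d5 = -27/5
d6 = 18/5
d7 = 16/5
d8 = -119/20
d9 = 247/40
endpoint = (311/40, 847/40)

Apply edit: d1 := 9
  d5 = d2 - d1 + d3 = -27/5
  d6 = d1 + d5 = 18/5
  d7 = d6*2 - d1 + d4 = 16/5
  d8 = d4 + d5*2 - d3/4 = -119/20
  d9 = d7 - d8/2 = 247/40
Walk from origin (0, 0):
  seg 1: up by d1 = 9 → (0, 9)
  seg 2: up by d9 = 247/40 → (0, 607/40)
  seg 3: down by d2 = 3 → (0, 487/40)
  seg 4: right by d5 = -27/5 → (-27/5, 487/40)
  seg 5: left by d4 = 5 → (-52/5, 487/40)
  seg 6: right by d1 = 9 → (-7/5, 487/40)
  seg 7: right by d2 = 3 → (8/5, 487/40)
  seg 8: up by d1 = 9 → (8/5, 847/40)
  seg 9: right by d9 = 247/40 → (311/40, 847/40)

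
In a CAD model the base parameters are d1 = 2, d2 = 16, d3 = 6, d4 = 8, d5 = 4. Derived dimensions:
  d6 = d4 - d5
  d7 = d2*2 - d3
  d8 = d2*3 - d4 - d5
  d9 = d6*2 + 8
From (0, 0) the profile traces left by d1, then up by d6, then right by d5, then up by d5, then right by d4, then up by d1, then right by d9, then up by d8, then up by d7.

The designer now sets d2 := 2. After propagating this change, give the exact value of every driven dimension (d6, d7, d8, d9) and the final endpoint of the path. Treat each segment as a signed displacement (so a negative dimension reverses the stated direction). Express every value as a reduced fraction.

Apply edit: d2 := 2
  d6 = d4 - d5 = 4
  d7 = d2*2 - d3 = -2
  d8 = d2*3 - d4 - d5 = -6
  d9 = d6*2 + 8 = 16
Walk from origin (0, 0):
  seg 1: left by d1 = 2 → (-2, 0)
  seg 2: up by d6 = 4 → (-2, 4)
  seg 3: right by d5 = 4 → (2, 4)
  seg 4: up by d5 = 4 → (2, 8)
  seg 5: right by d4 = 8 → (10, 8)
  seg 6: up by d1 = 2 → (10, 10)
  seg 7: right by d9 = 16 → (26, 10)
  seg 8: up by d8 = -6 → (26, 4)
  seg 9: up by d7 = -2 → (26, 2)

d6 = 4
d7 = -2
d8 = -6
d9 = 16
endpoint = (26, 2)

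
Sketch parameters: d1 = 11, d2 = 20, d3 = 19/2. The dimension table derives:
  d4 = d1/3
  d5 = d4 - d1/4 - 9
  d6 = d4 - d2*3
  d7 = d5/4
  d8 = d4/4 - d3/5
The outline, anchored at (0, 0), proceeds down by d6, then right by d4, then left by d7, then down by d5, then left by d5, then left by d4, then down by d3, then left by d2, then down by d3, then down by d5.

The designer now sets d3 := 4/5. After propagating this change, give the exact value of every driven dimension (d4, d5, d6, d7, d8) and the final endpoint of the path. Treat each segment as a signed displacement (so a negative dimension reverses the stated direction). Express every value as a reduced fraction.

Apply edit: d3 := 4/5
  d4 = d1/3 = 11/3
  d5 = d4 - d1/4 - 9 = -97/12
  d6 = d4 - d2*3 = -169/3
  d7 = d5/4 = -97/48
  d8 = d4/4 - d3/5 = 227/300
Walk from origin (0, 0):
  seg 1: down by d6 = -169/3 → (0, 169/3)
  seg 2: right by d4 = 11/3 → (11/3, 169/3)
  seg 3: left by d7 = -97/48 → (91/16, 169/3)
  seg 4: down by d5 = -97/12 → (91/16, 773/12)
  seg 5: left by d5 = -97/12 → (661/48, 773/12)
  seg 6: left by d4 = 11/3 → (485/48, 773/12)
  seg 7: down by d3 = 4/5 → (485/48, 3817/60)
  seg 8: left by d2 = 20 → (-475/48, 3817/60)
  seg 9: down by d3 = 4/5 → (-475/48, 3769/60)
  seg 10: down by d5 = -97/12 → (-475/48, 709/10)

d4 = 11/3
d5 = -97/12
d6 = -169/3
d7 = -97/48
d8 = 227/300
endpoint = (-475/48, 709/10)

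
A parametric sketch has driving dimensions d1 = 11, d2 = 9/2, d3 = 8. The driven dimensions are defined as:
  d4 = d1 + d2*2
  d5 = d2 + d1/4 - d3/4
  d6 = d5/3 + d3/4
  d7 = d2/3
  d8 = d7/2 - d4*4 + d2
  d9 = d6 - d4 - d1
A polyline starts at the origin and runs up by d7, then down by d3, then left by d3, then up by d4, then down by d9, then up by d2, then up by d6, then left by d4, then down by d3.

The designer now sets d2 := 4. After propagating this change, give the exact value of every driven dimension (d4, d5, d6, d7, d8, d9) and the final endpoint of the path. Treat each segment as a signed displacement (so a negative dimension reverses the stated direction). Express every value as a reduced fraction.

d4 = 19
d5 = 19/4
d6 = 43/12
d7 = 4/3
d8 = -214/3
d9 = -317/12
endpoint = (-27, 115/3)

Apply edit: d2 := 4
  d4 = d1 + d2*2 = 19
  d5 = d2 + d1/4 - d3/4 = 19/4
  d6 = d5/3 + d3/4 = 43/12
  d7 = d2/3 = 4/3
  d8 = d7/2 - d4*4 + d2 = -214/3
  d9 = d6 - d4 - d1 = -317/12
Walk from origin (0, 0):
  seg 1: up by d7 = 4/3 → (0, 4/3)
  seg 2: down by d3 = 8 → (0, -20/3)
  seg 3: left by d3 = 8 → (-8, -20/3)
  seg 4: up by d4 = 19 → (-8, 37/3)
  seg 5: down by d9 = -317/12 → (-8, 155/4)
  seg 6: up by d2 = 4 → (-8, 171/4)
  seg 7: up by d6 = 43/12 → (-8, 139/3)
  seg 8: left by d4 = 19 → (-27, 139/3)
  seg 9: down by d3 = 8 → (-27, 115/3)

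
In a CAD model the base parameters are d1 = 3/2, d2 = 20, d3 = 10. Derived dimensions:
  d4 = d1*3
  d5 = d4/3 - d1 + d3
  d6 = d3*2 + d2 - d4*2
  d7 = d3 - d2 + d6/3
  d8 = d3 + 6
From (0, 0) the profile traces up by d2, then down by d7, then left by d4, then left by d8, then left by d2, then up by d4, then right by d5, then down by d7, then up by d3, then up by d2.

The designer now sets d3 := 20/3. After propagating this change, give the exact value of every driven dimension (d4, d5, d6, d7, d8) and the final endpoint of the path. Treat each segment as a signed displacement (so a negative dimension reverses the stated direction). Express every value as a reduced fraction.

Apply edit: d3 := 20/3
  d4 = d1*3 = 9/2
  d5 = d4/3 - d1 + d3 = 20/3
  d6 = d3*2 + d2 - d4*2 = 73/3
  d7 = d3 - d2 + d6/3 = -47/9
  d8 = d3 + 6 = 38/3
Walk from origin (0, 0):
  seg 1: up by d2 = 20 → (0, 20)
  seg 2: down by d7 = -47/9 → (0, 227/9)
  seg 3: left by d4 = 9/2 → (-9/2, 227/9)
  seg 4: left by d8 = 38/3 → (-103/6, 227/9)
  seg 5: left by d2 = 20 → (-223/6, 227/9)
  seg 6: up by d4 = 9/2 → (-223/6, 535/18)
  seg 7: right by d5 = 20/3 → (-61/2, 535/18)
  seg 8: down by d7 = -47/9 → (-61/2, 629/18)
  seg 9: up by d3 = 20/3 → (-61/2, 749/18)
  seg 10: up by d2 = 20 → (-61/2, 1109/18)

d4 = 9/2
d5 = 20/3
d6 = 73/3
d7 = -47/9
d8 = 38/3
endpoint = (-61/2, 1109/18)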